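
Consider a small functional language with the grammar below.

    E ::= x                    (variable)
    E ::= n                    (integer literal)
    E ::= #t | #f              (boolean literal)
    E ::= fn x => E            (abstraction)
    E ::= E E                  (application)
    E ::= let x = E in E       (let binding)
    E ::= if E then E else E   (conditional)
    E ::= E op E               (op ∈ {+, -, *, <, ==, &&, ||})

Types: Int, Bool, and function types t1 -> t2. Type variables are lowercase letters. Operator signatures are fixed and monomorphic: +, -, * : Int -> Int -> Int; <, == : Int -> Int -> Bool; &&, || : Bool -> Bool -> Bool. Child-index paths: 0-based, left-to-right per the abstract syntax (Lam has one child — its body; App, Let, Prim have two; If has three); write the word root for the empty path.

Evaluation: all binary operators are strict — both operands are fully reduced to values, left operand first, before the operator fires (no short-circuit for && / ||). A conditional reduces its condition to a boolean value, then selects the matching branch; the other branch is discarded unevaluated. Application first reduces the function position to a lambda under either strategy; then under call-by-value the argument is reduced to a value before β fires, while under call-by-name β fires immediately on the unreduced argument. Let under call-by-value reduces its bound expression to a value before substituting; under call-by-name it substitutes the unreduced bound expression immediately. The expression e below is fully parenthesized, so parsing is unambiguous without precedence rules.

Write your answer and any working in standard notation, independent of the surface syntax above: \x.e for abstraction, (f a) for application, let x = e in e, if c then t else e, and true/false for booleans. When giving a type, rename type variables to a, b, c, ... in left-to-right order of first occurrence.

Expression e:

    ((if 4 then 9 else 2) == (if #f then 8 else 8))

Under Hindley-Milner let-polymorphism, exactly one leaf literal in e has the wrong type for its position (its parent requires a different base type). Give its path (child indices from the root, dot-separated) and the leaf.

Answer: 0.0 : 4

Derivation:
  unify Int ~ Bool
  FAIL: mismatch Int ~ Bool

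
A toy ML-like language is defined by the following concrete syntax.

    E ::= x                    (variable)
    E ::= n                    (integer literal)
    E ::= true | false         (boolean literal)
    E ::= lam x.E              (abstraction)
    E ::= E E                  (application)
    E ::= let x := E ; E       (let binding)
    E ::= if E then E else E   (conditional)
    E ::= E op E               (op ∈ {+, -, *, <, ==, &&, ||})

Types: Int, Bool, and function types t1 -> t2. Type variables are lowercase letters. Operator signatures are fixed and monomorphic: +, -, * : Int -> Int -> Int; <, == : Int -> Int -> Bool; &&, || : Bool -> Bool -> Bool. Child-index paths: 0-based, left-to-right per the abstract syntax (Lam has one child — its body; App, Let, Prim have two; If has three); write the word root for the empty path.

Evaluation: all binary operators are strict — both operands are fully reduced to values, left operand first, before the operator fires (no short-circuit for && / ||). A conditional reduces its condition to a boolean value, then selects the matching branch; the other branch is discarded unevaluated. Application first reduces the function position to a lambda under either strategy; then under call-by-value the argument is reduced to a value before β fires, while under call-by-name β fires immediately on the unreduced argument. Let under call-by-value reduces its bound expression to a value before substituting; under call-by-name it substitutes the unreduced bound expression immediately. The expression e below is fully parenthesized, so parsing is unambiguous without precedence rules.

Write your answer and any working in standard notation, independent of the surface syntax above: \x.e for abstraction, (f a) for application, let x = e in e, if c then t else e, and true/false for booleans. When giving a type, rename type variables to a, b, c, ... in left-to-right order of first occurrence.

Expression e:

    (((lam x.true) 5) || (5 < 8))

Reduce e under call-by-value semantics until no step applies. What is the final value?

Trace:
step 0: (((\x.true) 5) || (5 < 8))
step 1: [beta@0] (true || (5 < 8))
step 2: [delta@1] (true || true)
step 3: [delta@root] true

Answer: true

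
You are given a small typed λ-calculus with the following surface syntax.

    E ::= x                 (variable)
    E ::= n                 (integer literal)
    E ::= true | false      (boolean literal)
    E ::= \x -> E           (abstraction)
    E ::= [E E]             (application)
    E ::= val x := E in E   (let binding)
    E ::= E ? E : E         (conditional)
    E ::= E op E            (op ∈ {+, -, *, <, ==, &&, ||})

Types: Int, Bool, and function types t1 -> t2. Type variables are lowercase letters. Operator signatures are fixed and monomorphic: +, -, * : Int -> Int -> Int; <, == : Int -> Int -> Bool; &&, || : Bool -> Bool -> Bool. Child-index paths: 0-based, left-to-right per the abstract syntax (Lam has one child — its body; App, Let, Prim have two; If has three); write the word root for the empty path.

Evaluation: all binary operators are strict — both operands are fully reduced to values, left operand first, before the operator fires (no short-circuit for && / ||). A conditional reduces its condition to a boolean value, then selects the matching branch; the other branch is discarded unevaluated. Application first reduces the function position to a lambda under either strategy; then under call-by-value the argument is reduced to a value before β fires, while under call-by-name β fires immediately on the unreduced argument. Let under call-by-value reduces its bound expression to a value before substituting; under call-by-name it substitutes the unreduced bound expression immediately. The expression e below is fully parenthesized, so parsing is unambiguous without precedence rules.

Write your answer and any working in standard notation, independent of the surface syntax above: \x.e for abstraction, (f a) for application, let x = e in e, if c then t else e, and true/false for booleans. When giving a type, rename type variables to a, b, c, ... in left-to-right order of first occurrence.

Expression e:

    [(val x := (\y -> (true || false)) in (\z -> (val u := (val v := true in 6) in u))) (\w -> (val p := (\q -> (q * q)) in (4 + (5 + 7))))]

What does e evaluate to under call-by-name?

Answer: 6

Working:
step 0: ((let x = (\y.(true || false)) in (\z.(let u = (let v = true in 6) in u))) (\w.(let p = (\q.(q * q)) in (4 + (5 + 7)))))
step 1: [let@0] ((\z.(let u = (let v = true in 6) in u)) (\w.(let p = (\q.(q * q)) in (4 + (5 + 7)))))
step 2: [beta@root] (let u = (let v = true in 6) in u)
step 3: [let@root] (let v = true in 6)
step 4: [let@root] 6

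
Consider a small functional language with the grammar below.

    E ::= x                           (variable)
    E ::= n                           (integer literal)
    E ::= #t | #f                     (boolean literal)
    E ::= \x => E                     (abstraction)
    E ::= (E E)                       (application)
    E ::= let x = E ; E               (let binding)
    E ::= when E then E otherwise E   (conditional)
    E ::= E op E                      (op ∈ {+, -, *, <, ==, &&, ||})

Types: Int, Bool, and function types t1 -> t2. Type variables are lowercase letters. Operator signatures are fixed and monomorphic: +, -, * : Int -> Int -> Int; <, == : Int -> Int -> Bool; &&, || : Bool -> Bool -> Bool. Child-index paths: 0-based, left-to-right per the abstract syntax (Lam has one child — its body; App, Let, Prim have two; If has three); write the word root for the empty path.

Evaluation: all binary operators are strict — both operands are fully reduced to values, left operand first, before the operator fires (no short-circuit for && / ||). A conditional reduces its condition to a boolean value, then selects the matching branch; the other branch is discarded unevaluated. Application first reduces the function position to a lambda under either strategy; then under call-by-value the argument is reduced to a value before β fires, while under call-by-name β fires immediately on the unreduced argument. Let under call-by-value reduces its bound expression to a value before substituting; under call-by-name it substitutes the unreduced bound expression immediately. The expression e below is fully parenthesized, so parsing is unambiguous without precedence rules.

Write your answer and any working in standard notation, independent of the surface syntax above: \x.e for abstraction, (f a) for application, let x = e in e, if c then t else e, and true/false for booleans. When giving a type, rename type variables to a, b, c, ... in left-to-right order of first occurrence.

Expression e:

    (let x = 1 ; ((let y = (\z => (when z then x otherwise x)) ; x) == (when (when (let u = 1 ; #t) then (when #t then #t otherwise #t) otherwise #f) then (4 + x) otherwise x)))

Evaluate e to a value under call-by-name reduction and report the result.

Trace:
step 0: (let x = 1 in ((let y = (\z.(if z then x else x)) in x) == (if (if (let u = 1 in true) then (if true then true else true) else false) then (4 + x) else x)))
step 1: [let@root] ((let y = (\z.(if z then 1 else 1)) in 1) == (if (if (let u = 1 in true) then (if true then true else true) else false) then (4 + 1) else 1))
step 2: [let@0] (1 == (if (if (let u = 1 in true) then (if true then true else true) else false) then (4 + 1) else 1))
step 3: [let@1.0.0] (1 == (if (if true then (if true then true else true) else false) then (4 + 1) else 1))
step 4: [if@1.0] (1 == (if (if true then true else true) then (4 + 1) else 1))
step 5: [if@1.0] (1 == (if true then (4 + 1) else 1))
step 6: [if@1] (1 == (4 + 1))
step 7: [delta@1] (1 == 5)
step 8: [delta@root] false

Answer: false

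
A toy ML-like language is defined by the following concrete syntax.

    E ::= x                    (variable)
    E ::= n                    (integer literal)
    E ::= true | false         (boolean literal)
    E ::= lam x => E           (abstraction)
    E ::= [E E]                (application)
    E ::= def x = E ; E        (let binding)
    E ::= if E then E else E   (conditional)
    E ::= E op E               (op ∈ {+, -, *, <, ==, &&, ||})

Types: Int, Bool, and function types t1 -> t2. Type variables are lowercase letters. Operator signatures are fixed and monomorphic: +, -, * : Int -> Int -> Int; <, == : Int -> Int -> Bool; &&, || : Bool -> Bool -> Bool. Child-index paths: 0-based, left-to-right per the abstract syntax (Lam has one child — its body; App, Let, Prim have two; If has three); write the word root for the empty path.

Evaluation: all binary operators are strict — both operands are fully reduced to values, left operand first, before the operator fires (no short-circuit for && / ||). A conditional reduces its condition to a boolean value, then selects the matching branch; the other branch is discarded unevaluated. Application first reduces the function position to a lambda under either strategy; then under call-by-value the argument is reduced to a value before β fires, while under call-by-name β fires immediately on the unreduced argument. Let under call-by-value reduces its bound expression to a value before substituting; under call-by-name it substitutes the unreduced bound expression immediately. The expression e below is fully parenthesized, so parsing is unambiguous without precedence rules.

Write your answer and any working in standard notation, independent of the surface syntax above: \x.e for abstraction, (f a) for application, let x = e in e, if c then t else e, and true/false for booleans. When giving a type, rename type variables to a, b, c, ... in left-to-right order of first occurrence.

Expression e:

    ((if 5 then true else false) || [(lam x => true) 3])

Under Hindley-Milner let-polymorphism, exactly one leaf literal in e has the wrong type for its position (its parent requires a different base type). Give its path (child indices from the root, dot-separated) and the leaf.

Derivation:
  unify Int ~ Bool
  FAIL: mismatch Int ~ Bool

Answer: 0.0 : 5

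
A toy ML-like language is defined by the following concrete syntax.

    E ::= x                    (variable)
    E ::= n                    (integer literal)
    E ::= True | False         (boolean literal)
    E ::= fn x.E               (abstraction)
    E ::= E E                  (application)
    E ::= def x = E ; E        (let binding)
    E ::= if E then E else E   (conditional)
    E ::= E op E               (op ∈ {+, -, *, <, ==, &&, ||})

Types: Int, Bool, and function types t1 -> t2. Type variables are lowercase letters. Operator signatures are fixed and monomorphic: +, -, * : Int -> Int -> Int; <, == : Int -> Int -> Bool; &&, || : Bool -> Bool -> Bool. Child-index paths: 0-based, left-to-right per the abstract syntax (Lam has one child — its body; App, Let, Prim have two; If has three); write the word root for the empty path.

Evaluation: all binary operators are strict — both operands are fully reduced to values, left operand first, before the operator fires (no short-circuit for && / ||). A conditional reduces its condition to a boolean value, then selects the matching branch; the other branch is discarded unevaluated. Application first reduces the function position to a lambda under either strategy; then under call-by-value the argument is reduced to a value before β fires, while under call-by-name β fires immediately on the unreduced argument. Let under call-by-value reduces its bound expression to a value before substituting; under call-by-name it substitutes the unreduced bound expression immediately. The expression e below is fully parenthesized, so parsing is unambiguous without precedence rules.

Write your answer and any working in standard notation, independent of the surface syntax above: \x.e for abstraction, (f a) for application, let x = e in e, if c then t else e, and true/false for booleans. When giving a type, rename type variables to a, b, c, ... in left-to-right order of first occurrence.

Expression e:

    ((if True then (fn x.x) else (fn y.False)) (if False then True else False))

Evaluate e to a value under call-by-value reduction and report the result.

Answer: false

Working:
step 0: ((if true then (\x.x) else (\y.false)) (if false then true else false))
step 1: [if@0] ((\x.x) (if false then true else false))
step 2: [if@1] ((\x.x) false)
step 3: [beta@root] false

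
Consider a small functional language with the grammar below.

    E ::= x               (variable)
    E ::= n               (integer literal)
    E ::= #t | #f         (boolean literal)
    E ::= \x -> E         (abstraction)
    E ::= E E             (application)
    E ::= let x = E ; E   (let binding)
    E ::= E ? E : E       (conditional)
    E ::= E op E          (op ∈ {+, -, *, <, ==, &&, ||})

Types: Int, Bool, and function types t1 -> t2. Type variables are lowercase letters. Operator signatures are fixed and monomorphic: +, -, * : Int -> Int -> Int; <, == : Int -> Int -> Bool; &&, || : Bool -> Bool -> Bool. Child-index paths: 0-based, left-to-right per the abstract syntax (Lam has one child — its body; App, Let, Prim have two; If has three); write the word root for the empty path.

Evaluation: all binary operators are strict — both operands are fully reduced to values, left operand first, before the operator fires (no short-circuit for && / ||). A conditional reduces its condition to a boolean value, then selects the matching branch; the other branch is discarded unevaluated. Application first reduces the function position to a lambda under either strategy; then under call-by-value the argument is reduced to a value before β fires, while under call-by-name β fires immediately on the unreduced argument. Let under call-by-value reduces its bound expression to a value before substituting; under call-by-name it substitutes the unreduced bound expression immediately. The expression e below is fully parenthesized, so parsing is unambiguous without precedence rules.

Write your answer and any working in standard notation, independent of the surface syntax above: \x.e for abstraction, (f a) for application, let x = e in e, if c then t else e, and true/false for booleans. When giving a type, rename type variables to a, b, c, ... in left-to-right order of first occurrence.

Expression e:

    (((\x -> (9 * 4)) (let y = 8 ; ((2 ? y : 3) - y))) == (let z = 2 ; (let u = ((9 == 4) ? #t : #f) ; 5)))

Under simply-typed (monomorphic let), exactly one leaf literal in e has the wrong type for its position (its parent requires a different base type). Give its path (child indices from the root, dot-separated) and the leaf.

Derivation:
  unify Int ~ Int
  unify Int ~ Int
\x._ : a -> Int
let y : Int
  unify Int ~ Bool
  FAIL: mismatch Int ~ Bool

Answer: 0.1.1.0.0 : 2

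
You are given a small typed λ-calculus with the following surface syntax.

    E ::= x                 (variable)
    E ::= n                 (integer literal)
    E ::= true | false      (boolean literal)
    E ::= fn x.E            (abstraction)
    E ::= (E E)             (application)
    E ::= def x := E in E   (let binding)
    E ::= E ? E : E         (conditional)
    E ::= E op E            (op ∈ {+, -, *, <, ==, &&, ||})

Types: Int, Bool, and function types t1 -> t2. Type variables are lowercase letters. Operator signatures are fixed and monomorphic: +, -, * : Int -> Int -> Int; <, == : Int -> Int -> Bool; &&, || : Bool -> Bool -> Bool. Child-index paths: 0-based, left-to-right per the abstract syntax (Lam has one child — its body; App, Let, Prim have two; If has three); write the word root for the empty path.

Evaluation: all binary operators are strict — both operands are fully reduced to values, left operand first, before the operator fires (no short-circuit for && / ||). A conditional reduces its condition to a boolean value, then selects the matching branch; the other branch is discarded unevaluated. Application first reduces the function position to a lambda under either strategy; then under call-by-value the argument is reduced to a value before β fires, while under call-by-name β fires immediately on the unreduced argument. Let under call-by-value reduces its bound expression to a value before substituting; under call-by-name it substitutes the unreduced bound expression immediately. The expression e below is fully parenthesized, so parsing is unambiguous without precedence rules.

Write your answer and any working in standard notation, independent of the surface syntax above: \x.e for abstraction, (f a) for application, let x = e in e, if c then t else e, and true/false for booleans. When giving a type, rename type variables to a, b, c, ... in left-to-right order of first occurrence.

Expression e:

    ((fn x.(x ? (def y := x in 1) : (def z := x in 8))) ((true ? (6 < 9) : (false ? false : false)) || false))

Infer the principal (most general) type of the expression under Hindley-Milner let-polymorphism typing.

Working:
x : a
  unify a ~ Bool
x : Bool
let y : Bool
x : Bool
let z : Bool
  unify Int ~ Int
\x._ : Bool -> Int
  unify Bool ~ Bool
  unify Int ~ Int
  unify Int ~ Int
  unify Bool ~ Bool
  unify Bool ~ Bool
  unify Bool ~ Bool
  unify Bool ~ Bool
  unify Bool ~ Bool
  unify Bool -> Int ~ Bool -> b
  unify Bool ~ Bool
  unify Int ~ b
_ _ : Int

Answer: Int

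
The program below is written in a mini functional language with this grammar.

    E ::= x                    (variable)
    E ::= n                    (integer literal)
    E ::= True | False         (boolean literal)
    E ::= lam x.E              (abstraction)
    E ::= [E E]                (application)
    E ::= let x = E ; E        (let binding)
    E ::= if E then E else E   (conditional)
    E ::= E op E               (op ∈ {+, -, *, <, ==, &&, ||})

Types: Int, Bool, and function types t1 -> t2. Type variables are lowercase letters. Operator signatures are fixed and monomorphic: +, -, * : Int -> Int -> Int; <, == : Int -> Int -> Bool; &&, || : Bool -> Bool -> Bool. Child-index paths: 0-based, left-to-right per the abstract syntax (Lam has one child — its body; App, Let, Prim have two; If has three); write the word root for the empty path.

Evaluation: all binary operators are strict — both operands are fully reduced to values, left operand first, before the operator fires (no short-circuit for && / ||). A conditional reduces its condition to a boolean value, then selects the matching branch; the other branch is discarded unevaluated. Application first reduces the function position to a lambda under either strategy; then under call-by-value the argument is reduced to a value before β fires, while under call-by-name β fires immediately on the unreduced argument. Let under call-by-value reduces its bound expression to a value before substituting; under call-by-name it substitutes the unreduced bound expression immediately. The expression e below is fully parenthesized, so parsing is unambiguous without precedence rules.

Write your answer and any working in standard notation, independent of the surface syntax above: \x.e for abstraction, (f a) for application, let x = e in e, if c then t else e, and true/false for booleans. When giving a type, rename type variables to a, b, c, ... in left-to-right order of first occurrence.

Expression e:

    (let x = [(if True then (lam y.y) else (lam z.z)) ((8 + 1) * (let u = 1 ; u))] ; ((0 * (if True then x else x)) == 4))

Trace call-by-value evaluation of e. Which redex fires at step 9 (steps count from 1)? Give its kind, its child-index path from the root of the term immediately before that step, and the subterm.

Working:
step 0: (let x = ((if true then (\y.y) else (\z.z)) ((8 + 1) * (let u = 1 in u))) in ((0 * (if true then x else x)) == 4))
step 1: [if@0.0] (let x = ((\y.y) ((8 + 1) * (let u = 1 in u))) in ((0 * (if true then x else x)) == 4))
step 2: [delta@0.1.0] (let x = ((\y.y) (9 * (let u = 1 in u))) in ((0 * (if true then x else x)) == 4))
step 3: [let@0.1.1] (let x = ((\y.y) (9 * 1)) in ((0 * (if true then x else x)) == 4))
step 4: [delta@0.1] (let x = ((\y.y) 9) in ((0 * (if true then x else x)) == 4))
step 5: [beta@0] (let x = 9 in ((0 * (if true then x else x)) == 4))
step 6: [let@root] ((0 * (if true then 9 else 9)) == 4)
step 7: [if@0.1] ((0 * 9) == 4)
step 8: [delta@0] (0 == 4)
step 9: [delta@root] false

Answer: delta at root : (0 == 4)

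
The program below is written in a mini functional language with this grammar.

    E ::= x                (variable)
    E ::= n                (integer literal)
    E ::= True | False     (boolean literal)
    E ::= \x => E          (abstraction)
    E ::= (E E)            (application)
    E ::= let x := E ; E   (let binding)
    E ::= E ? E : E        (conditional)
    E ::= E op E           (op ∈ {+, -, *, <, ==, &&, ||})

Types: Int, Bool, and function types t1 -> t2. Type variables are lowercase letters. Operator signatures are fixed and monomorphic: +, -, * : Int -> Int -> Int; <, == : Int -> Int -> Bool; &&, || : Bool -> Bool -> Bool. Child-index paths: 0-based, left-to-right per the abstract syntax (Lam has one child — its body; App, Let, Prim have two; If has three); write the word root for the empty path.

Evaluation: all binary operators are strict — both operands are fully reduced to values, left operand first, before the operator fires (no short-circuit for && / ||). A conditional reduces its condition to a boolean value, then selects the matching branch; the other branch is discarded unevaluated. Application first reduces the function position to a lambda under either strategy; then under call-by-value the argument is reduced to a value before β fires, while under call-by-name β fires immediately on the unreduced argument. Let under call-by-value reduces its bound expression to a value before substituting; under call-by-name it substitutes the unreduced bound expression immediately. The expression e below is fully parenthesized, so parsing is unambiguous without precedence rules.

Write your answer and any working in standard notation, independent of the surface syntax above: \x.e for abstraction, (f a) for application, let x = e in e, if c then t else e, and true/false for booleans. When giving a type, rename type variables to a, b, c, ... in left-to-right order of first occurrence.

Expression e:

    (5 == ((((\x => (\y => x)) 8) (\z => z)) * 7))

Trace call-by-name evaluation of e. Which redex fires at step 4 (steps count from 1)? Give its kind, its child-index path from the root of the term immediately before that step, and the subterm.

Trace:
step 0: (5 == ((((\x.(\y.x)) 8) (\z.z)) * 7))
step 1: [beta@1.0.0] (5 == (((\y.8) (\z.z)) * 7))
step 2: [beta@1.0] (5 == (8 * 7))
step 3: [delta@1] (5 == 56)
step 4: [delta@root] false

Answer: delta at root : (5 == 56)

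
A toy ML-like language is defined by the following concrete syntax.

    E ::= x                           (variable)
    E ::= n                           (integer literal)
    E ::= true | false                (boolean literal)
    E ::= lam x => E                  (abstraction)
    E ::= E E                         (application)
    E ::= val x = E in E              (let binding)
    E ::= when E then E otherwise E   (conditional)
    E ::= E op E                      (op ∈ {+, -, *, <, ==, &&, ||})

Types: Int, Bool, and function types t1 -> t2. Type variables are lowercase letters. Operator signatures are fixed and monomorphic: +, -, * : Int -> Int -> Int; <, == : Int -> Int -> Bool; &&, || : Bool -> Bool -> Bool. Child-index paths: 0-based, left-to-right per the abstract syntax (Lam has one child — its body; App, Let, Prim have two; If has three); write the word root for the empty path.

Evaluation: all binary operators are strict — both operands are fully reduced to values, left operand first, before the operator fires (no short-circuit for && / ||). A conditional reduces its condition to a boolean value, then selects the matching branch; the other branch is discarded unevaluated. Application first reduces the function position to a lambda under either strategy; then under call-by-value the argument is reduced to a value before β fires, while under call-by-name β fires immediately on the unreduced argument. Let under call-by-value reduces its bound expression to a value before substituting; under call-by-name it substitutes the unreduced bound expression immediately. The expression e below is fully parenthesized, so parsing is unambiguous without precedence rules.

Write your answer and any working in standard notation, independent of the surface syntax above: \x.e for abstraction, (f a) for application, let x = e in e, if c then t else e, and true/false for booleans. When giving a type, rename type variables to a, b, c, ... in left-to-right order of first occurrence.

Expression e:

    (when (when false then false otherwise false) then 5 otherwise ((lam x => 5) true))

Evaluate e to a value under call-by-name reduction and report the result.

Answer: 5

Derivation:
step 0: (if (if false then false else false) then 5 else ((\x.5) true))
step 1: [if@0] (if false then 5 else ((\x.5) true))
step 2: [if@root] ((\x.5) true)
step 3: [beta@root] 5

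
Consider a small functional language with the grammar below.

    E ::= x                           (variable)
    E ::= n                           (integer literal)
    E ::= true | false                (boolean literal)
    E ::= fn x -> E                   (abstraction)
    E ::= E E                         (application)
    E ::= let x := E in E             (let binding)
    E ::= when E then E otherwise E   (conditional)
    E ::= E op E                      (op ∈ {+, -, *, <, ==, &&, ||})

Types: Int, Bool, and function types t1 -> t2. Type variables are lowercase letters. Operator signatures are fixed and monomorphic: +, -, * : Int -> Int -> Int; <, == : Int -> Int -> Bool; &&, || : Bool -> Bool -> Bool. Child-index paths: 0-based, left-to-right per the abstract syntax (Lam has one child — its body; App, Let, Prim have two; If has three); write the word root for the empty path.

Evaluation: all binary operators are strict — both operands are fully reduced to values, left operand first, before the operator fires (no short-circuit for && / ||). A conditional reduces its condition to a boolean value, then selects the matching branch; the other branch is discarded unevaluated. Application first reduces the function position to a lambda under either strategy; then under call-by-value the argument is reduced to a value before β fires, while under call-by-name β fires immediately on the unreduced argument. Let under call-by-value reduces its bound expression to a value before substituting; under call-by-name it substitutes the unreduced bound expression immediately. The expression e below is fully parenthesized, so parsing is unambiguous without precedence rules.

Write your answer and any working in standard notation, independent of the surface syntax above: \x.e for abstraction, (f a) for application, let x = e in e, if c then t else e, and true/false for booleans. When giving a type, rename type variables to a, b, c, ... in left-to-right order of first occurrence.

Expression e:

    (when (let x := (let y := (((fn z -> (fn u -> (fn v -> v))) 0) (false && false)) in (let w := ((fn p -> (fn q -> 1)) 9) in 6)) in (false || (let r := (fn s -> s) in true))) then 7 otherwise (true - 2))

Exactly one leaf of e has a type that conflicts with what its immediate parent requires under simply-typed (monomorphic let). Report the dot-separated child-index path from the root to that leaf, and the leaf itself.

Trace:
v : c
\v._ : c -> c
\u._ : b -> c -> c
\z._ : a -> b -> c -> c
  unify a -> b -> c -> c ~ Int -> d
  unify a ~ Int
  unify b -> c -> c ~ d
_ _ : b -> c -> c
  unify Bool ~ Bool
  unify Bool ~ Bool
  unify b -> c -> c ~ Bool -> e
  unify b ~ Bool
  unify c -> c ~ e
_ _ : c -> c
let y : c -> c
\q._ : g -> Int
\p._ : f -> g -> Int
  unify f -> g -> Int ~ Int -> h
  unify f ~ Int
  unify g -> Int ~ h
_ _ : g -> Int
let w : g -> Int
let x : Int
  unify Bool ~ Bool
s : i
\s._ : i -> i
let r : i -> i
  unify Bool ~ Bool
  unify Bool ~ Bool
  unify Bool ~ Int
  FAIL: mismatch Bool ~ Int

Answer: 2.0 : true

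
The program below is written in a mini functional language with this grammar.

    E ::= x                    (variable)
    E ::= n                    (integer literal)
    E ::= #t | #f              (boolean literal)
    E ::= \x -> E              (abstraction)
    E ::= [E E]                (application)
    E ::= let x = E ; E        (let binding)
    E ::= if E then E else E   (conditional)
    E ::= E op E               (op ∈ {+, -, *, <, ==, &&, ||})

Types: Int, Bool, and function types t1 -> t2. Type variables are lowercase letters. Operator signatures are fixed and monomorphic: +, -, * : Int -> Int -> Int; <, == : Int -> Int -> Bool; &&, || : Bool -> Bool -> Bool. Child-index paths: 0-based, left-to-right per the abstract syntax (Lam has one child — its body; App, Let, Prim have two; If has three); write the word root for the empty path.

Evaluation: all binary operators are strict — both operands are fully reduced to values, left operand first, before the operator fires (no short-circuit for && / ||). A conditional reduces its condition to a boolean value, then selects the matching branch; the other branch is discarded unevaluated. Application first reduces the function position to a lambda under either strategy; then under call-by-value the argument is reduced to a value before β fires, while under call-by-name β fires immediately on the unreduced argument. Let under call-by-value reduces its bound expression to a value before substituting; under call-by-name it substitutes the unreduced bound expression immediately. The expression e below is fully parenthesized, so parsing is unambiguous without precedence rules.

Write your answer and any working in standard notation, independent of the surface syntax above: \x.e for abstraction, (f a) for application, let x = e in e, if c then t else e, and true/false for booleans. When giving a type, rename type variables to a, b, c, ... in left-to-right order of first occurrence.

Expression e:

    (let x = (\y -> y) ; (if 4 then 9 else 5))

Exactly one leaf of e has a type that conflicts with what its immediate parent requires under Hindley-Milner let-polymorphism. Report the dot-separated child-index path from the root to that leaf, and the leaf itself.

Answer: 1.0 : 4

Working:
y : a
\y._ : a -> a
let x : forall. a -> a
  unify Int ~ Bool
  FAIL: mismatch Int ~ Bool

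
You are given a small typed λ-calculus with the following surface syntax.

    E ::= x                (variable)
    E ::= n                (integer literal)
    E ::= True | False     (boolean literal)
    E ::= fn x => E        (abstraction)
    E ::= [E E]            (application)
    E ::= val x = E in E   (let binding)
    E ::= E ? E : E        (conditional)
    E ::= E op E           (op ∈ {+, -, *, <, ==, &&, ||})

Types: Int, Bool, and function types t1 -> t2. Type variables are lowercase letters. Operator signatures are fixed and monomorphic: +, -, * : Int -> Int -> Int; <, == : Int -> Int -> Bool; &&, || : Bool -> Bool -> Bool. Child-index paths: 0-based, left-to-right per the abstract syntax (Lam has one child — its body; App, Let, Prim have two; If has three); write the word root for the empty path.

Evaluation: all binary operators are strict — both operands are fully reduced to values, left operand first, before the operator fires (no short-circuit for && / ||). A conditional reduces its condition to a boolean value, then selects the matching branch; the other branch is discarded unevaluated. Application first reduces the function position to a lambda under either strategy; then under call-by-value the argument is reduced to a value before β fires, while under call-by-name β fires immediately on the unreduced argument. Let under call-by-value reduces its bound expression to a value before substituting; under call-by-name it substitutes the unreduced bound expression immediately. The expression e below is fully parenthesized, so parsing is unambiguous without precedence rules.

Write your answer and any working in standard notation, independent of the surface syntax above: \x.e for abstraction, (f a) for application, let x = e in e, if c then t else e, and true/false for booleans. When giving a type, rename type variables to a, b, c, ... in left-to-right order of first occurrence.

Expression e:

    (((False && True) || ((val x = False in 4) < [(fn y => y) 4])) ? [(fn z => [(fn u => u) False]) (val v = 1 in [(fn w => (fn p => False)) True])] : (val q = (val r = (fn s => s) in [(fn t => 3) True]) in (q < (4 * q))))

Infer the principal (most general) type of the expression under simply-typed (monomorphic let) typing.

Answer: Bool

Trace:
  unify Bool ~ Bool
  unify Bool ~ Bool
  unify Bool ~ Bool
let x : Bool
  unify Int ~ Int
y : a
\y._ : a -> a
  unify a -> a ~ Int -> b
  unify a ~ Int
  unify Int ~ b
_ _ : Int
  unify Int ~ Int
  unify Bool ~ Bool
  unify Bool ~ Bool
u : d
\u._ : d -> d
  unify d -> d ~ Bool -> e
  unify d ~ Bool
  unify Bool ~ e
_ _ : Bool
\z._ : c -> Bool
let v : Int
\p._ : g -> Bool
\w._ : f -> g -> Bool
  unify f -> g -> Bool ~ Bool -> h
  unify f ~ Bool
  unify g -> Bool ~ h
_ _ : g -> Bool
  unify c -> Bool ~ (g -> Bool) -> i
  unify c ~ g -> Bool
  unify Bool ~ i
_ _ : Bool
s : j
\s._ : j -> j
let r : j -> j
\t._ : k -> Int
  unify k -> Int ~ Bool -> l
  unify k ~ Bool
  unify Int ~ l
_ _ : Int
let q : Int
q : Int
  unify Int ~ Int
  unify Int ~ Int
q : Int
  unify Int ~ Int
  unify Int ~ Int
  unify Bool ~ Bool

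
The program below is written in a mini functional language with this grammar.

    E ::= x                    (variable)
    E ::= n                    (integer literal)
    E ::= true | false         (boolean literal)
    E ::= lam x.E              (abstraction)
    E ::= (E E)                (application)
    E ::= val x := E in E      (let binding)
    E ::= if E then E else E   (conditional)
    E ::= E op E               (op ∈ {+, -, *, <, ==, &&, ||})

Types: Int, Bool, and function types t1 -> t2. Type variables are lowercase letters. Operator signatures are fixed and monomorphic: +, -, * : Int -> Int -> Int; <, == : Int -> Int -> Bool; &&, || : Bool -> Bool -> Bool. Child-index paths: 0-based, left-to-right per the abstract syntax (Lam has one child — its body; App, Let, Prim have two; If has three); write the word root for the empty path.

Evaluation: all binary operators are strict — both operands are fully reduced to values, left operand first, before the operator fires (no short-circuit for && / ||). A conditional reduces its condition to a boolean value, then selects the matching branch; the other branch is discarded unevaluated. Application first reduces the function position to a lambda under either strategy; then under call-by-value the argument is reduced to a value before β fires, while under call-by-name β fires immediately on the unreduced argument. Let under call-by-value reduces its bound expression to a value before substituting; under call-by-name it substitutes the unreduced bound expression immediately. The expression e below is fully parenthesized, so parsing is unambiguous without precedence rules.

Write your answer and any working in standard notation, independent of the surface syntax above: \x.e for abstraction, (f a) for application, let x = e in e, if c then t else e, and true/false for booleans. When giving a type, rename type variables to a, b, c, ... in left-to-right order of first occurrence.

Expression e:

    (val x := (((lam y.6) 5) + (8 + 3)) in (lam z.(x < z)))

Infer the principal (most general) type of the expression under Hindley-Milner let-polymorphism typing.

Trace:
\y._ : a -> Int
  unify a -> Int ~ Int -> b
  unify a ~ Int
  unify Int ~ b
_ _ : Int
  unify Int ~ Int
  unify Int ~ Int
  unify Int ~ Int
  unify Int ~ Int
let x : Int
x : Int
  unify Int ~ Int
z : c
  unify c ~ Int
\z._ : Int -> Bool

Answer: Int -> Bool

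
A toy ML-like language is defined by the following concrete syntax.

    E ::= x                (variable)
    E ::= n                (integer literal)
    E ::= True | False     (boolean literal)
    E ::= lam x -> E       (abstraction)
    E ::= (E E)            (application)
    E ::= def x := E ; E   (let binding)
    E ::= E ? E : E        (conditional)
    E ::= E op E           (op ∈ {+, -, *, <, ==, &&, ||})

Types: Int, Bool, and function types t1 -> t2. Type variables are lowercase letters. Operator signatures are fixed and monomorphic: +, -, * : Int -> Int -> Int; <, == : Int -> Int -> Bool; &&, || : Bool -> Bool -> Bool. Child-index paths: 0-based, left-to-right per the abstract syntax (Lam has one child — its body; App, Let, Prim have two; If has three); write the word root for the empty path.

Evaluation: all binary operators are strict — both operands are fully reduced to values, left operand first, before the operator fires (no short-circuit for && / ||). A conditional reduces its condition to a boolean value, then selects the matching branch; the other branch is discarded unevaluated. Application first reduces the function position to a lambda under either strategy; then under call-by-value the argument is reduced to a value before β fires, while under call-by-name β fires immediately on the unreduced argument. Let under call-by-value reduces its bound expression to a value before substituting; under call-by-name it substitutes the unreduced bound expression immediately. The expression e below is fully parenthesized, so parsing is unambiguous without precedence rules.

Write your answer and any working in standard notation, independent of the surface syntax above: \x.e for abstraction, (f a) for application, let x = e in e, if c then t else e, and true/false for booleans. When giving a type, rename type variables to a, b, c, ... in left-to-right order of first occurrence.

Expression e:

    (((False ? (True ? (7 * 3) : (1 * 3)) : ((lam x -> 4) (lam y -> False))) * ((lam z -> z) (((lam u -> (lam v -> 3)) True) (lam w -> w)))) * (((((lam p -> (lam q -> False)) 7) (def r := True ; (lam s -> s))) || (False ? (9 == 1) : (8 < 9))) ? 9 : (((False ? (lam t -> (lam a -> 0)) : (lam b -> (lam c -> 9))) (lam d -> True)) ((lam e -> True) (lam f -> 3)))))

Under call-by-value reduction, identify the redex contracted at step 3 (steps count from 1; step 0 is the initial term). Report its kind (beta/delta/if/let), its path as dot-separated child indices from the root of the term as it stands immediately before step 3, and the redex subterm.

Trace:
step 0: (((if false then (if true then (7 * 3) else (1 * 3)) else ((\x.4) (\y.false))) * ((\z.z) (((\u.(\v.3)) true) (\w.w)))) * (if ((((\p.(\q.false)) 7) (let r = true in (\s.s))) || (if false then (9 == 1) else (8 < 9))) then 9 else (((if false then (\t.(\a.0)) else (\b.(\c.9))) (\d.true)) ((\e.true) (\f.3)))))
step 1: [if@0.0] ((((\x.4) (\y.false)) * ((\z.z) (((\u.(\v.3)) true) (\w.w)))) * (if ((((\p.(\q.false)) 7) (let r = true in (\s.s))) || (if false then (9 == 1) else (8 < 9))) then 9 else (((if false then (\t.(\a.0)) else (\b.(\c.9))) (\d.true)) ((\e.true) (\f.3)))))
step 2: [beta@0.0] ((4 * ((\z.z) (((\u.(\v.3)) true) (\w.w)))) * (if ((((\p.(\q.false)) 7) (let r = true in (\s.s))) || (if false then (9 == 1) else (8 < 9))) then 9 else (((if false then (\t.(\a.0)) else (\b.(\c.9))) (\d.true)) ((\e.true) (\f.3)))))
step 3: [beta@0.1.1.0] ((4 * ((\z.z) ((\v.3) (\w.w)))) * (if ((((\p.(\q.false)) 7) (let r = true in (\s.s))) || (if false then (9 == 1) else (8 < 9))) then 9 else (((if false then (\t.(\a.0)) else (\b.(\c.9))) (\d.true)) ((\e.true) (\f.3)))))

Answer: beta at 0.1.1.0 : ((\u.(\v.3)) true)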